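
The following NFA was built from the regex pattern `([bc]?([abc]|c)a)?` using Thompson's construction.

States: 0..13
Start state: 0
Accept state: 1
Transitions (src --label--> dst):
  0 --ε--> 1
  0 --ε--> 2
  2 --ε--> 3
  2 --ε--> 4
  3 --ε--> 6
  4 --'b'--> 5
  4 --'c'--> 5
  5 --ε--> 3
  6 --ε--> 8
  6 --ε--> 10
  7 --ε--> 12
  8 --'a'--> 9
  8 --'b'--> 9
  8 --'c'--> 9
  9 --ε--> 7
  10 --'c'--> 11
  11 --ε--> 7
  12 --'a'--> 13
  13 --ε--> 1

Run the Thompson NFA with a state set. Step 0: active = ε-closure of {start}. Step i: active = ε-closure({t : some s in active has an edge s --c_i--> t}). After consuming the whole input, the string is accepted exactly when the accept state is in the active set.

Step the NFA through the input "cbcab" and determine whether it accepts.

initial (ε-close {0}): {0,1,2,3,4,6,8,10}
'c' @ 1: {3,5,6,7,8,9,10,11,12}
'b' @ 2: {7,9,12}
'c' @ 3: {}  — no active states
rest 'ab' ignored (set empty)
after full input: {}  (accept=1 not in)

Answer: REJECT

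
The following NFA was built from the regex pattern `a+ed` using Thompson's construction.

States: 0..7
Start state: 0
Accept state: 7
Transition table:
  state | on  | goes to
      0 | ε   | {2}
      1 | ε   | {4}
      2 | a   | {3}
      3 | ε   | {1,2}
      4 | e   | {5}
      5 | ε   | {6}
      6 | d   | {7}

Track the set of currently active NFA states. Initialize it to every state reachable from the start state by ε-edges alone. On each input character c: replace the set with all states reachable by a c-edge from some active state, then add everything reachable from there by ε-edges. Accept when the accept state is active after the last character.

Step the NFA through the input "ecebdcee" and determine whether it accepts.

initial (ε-close {0}): {0,2}
'e' @ 1: {}  — dead — no transitions
rest 'cebdcee' ignored (set empty)
after full input: {}  (accept=7 not in)

Answer: REJECT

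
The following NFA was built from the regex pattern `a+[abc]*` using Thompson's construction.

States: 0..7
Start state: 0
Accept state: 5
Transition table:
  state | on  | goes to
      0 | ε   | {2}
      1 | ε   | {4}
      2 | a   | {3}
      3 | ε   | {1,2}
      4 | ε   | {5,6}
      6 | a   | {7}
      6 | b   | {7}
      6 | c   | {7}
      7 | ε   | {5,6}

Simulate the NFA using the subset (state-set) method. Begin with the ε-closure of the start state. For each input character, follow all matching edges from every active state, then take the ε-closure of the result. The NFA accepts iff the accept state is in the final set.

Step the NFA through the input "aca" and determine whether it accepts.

Answer: ACCEPT

Steps:
S₀ = ε-closure({0}) = {0,2}
'a' @ 1: {1,2,3,4,5,6}  (accept∈set)
'c' @ 2: {5,6,7}  (accept∈set)
'a' @ 3: {5,6,7}  (accept∈set)
final: {5,6,7}; accept 5 in set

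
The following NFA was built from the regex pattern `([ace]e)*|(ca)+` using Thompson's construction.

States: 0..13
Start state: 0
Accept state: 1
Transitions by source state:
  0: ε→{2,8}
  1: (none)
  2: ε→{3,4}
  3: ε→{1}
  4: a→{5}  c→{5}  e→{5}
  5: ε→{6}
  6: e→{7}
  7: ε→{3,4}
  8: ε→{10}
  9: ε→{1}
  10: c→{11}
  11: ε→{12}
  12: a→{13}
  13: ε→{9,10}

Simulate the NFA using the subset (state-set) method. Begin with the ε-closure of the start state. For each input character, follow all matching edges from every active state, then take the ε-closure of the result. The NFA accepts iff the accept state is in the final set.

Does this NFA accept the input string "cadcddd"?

S₀ = ε-closure({0}) = {0,1,2,3,4,8,10}
'c' @ 1: {5,6,11,12}
'a' @ 2: {1,9,10,13}  ✓accept
'd' @ 3: {}  — state set empty
rest 'cddd' ignored (set empty)
after full input: {}  (accept=1 not in)

Answer: REJECT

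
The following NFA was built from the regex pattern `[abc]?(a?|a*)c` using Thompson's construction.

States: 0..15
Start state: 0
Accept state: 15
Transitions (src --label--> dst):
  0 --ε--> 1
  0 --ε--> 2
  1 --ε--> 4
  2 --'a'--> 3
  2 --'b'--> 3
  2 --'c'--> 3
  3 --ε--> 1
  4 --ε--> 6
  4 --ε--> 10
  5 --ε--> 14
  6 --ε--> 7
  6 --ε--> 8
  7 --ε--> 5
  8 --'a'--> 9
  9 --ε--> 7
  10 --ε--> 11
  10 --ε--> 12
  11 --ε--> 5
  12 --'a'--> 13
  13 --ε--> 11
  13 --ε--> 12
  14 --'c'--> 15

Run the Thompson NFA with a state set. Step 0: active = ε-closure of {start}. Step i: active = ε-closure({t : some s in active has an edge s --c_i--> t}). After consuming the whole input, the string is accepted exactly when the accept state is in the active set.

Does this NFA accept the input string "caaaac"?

Answer: ACCEPT

Trace:
initial (ε-close {0}): {0,1,2,4,5,6,7,8,10,11,12,14}
'c' @ 1: {1,3,4,5,6,7,8,10,11,12,14,15}  (accept∈set)
'a' @ 2: {5,7,9,11,12,13,14}
'a' @ 3: {5,11,12,13,14}
'a' @ 4: {5,11,12,13,14}
'a' @ 5: {5,11,12,13,14}
'c' @ 6: {15}  (accept∈set)
final: {15}; accept 15 in set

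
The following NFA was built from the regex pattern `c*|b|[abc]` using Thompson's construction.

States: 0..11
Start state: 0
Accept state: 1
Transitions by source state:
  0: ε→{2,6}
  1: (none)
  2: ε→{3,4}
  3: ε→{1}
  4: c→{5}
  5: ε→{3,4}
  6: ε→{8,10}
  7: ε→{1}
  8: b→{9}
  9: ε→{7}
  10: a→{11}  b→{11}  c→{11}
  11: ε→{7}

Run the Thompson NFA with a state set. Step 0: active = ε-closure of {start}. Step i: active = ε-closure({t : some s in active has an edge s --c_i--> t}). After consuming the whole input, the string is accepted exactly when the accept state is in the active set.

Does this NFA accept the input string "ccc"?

start: ε-closure({0}) = {0,1,2,3,4,6,8,10}
'c' @ 1: {1,3,4,5,7,11}  (accept∈set)
'c' @ 2: {1,3,4,5}  (accept∈set)
'c' @ 3: {1,3,4,5}  (accept∈set)
final: {1,3,4,5}; accept 1 in set

Answer: ACCEPT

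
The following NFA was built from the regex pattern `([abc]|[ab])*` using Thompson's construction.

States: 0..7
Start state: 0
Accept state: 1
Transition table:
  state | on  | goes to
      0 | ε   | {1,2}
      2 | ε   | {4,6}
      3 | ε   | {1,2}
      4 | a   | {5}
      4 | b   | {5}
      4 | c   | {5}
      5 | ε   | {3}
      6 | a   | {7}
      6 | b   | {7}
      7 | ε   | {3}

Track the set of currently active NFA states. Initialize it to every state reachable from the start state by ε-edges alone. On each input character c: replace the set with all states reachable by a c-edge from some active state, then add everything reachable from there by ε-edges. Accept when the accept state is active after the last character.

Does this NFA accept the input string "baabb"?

Answer: ACCEPT

Steps:
start: ε-closure({0}) = {0,1,2,4,6}
'b' @ 1: {1,2,3,4,5,6,7}  (accept∈set)
'a' @ 2: {1,2,3,4,5,6,7}  (accept∈set)
'a' @ 3: {1,2,3,4,5,6,7}  (accept∈set)
'b' @ 4: {1,2,3,4,5,6,7}  (accept∈set)
'b' @ 5: {1,2,3,4,5,6,7}  (accept∈set)
after full input: {1,2,3,4,5,6,7}  (accept=1 in)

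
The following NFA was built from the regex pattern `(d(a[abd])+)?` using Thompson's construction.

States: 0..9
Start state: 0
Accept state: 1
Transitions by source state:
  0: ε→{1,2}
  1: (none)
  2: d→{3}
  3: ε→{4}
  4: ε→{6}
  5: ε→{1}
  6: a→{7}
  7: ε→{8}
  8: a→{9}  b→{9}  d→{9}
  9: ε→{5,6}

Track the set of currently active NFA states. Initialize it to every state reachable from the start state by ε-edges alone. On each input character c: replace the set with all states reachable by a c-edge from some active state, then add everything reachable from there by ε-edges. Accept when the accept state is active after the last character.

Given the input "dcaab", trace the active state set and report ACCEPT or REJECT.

initial (ε-close {0}): {0,1,2}
'd' @ 1: {3,4,6}
'c' @ 2: {}  — no active states
rest 'aab' ignored (set empty)
end set {} — state 1 not in

Answer: REJECT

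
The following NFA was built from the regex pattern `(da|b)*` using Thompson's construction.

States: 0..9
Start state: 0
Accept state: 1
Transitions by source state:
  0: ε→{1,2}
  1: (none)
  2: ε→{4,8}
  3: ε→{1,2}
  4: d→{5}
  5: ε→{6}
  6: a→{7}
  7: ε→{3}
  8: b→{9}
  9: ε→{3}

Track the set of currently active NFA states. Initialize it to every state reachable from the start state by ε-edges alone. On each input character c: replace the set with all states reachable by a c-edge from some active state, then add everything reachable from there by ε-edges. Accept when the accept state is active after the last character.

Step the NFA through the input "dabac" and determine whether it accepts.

start: ε-closure({0}) = {0,1,2,4,8}
'd' @ 1: {5,6}
'a' @ 2: {1,2,3,4,7,8}  [accepting]
'b' @ 3: {1,2,3,4,8,9}  [accepting]
'a' @ 4: {}  — state set empty
rest 'c' ignored (set empty)
final: {}; accept 1 not in set

Answer: REJECT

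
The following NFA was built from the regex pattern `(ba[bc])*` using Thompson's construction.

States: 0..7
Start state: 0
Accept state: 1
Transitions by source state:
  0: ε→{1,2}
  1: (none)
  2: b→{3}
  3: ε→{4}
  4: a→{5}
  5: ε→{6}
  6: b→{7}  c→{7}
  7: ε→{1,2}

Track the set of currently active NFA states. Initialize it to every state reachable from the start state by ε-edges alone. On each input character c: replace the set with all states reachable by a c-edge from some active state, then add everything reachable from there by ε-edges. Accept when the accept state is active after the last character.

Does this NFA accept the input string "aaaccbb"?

Answer: REJECT

Steps:
S₀ = ε-closure({0}) = {0,1,2}
'a' @ 1: {}  — state set empty
rest 'aaccbb' ignored (set empty)
after full input: {}  (accept=1 not in)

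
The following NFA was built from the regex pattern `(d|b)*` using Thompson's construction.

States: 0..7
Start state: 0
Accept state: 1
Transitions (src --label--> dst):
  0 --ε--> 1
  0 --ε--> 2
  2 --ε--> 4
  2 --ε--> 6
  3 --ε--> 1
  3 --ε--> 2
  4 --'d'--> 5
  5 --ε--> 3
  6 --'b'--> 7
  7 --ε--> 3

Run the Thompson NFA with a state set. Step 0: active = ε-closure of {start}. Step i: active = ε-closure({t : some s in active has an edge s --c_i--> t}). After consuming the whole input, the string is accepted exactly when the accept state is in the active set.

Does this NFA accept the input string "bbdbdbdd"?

S₀ = ε-closure({0}) = {0,1,2,4,6}
'b' @ 1: {1,2,3,4,6,7}  ✓accept
'b' @ 2: {1,2,3,4,6,7}  ✓accept
'd' @ 3: {1,2,3,4,5,6}  ✓accept
'b' @ 4: {1,2,3,4,6,7}  ✓accept
'd' @ 5: {1,2,3,4,5,6}  ✓accept
'b' @ 6: {1,2,3,4,6,7}  ✓accept
'd' @ 7: {1,2,3,4,5,6}  ✓accept
'd' @ 8: {1,2,3,4,5,6}  ✓accept
after full input: {1,2,3,4,5,6}  (accept=1 in)

Answer: ACCEPT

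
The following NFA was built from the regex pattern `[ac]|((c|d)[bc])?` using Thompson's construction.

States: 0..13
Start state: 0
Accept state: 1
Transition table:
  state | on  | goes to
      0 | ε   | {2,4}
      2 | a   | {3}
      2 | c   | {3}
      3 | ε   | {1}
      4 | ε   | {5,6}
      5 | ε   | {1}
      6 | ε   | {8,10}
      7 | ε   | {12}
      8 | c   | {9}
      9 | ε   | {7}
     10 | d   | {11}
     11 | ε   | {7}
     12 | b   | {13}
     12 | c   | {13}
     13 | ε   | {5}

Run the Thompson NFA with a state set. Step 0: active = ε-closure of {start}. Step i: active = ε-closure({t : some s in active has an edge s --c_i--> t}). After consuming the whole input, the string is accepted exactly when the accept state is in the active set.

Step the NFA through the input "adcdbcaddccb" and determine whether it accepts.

start: ε-closure({0}) = {0,1,2,4,5,6,8,10}
'a' @ 1: {1,3}  ✓accept
'd' @ 2: {}  — state set empty
rest 'cdbcaddccb' ignored (set empty)
final: {}; accept 1 not in set

Answer: REJECT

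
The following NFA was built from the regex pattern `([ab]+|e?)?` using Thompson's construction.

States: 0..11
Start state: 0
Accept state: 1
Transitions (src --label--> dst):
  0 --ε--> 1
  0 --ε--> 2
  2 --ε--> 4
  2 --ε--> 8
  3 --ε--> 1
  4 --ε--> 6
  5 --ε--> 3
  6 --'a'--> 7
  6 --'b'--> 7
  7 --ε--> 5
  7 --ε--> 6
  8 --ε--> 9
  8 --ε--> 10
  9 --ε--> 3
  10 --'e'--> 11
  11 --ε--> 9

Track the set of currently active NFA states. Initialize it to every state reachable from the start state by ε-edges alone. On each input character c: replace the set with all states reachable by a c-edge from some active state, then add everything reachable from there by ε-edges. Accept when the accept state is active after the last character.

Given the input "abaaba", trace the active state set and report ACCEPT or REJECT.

S₀ = ε-closure({0}) = {0,1,2,3,4,6,8,9,10}
'a' @ 1: {1,3,5,6,7}  (accept∈set)
'b' @ 2: {1,3,5,6,7}  (accept∈set)
'a' @ 3: {1,3,5,6,7}  (accept∈set)
'a' @ 4: {1,3,5,6,7}  (accept∈set)
'b' @ 5: {1,3,5,6,7}  (accept∈set)
'a' @ 6: {1,3,5,6,7}  (accept∈set)
final: {1,3,5,6,7}; accept 1 in set

Answer: ACCEPT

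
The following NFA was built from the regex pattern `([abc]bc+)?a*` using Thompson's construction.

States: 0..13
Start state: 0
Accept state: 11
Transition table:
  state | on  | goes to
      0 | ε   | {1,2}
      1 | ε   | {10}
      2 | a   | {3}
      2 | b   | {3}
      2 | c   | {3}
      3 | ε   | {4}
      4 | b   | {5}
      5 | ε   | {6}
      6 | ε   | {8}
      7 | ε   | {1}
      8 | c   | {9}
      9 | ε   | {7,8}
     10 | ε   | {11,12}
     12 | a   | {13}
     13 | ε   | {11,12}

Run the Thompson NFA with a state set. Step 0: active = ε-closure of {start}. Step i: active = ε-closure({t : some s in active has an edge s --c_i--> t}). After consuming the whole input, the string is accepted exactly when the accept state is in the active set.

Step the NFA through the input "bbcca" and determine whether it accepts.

Answer: ACCEPT

Steps:
S₀ = ε-closure({0}) = {0,1,2,10,11,12}
'b' @ 1: {3,4}
'b' @ 2: {5,6,8}
'c' @ 3: {1,7,8,9,10,11,12}  ✓accept
'c' @ 4: {1,7,8,9,10,11,12}  ✓accept
'a' @ 5: {11,12,13}  ✓accept
end set {11,12,13} — state 11 in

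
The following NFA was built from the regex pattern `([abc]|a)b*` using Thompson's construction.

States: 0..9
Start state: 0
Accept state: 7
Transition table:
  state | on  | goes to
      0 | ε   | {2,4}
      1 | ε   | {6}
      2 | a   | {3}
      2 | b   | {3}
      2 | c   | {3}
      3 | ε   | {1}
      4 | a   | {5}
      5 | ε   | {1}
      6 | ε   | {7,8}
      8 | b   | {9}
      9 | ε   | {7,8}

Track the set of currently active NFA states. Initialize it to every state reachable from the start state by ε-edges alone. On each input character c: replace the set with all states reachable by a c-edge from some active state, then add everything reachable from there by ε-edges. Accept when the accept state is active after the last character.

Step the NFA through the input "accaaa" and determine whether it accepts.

S₀ = ε-closure({0}) = {0,2,4}
'a' @ 1: {1,3,5,6,7,8}  (accept∈set)
'c' @ 2: {}  — state set empty
rest 'caaa' ignored (set empty)
final: {}; accept 7 not in set

Answer: REJECT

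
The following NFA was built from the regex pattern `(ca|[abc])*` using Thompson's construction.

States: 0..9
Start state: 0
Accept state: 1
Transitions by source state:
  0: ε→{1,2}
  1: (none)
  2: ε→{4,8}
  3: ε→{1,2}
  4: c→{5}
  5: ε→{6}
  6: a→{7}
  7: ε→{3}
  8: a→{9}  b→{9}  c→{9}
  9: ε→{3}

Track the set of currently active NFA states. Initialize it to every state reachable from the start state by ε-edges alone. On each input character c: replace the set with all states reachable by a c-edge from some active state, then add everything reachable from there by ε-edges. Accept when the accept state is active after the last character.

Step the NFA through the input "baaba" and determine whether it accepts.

initial (ε-close {0}): {0,1,2,4,8}
'b' @ 1: {1,2,3,4,8,9}  ✓accept
'a' @ 2: {1,2,3,4,8,9}  ✓accept
'a' @ 3: {1,2,3,4,8,9}  ✓accept
'b' @ 4: {1,2,3,4,8,9}  ✓accept
'a' @ 5: {1,2,3,4,8,9}  ✓accept
end set {1,2,3,4,8,9} — state 1 in

Answer: ACCEPT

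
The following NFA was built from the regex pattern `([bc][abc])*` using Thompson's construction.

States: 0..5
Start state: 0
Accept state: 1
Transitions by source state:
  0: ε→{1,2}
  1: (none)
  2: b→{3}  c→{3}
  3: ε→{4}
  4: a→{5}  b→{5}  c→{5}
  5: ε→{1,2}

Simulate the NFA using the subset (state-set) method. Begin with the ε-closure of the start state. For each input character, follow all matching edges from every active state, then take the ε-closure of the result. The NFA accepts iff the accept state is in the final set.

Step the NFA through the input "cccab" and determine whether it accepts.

S₀ = ε-closure({0}) = {0,1,2}
'c' @ 1: {3,4}
'c' @ 2: {1,2,5}  ✓accept
'c' @ 3: {3,4}
'a' @ 4: {1,2,5}  ✓accept
'b' @ 5: {3,4}
after full input: {3,4}  (accept=1 not in)

Answer: REJECT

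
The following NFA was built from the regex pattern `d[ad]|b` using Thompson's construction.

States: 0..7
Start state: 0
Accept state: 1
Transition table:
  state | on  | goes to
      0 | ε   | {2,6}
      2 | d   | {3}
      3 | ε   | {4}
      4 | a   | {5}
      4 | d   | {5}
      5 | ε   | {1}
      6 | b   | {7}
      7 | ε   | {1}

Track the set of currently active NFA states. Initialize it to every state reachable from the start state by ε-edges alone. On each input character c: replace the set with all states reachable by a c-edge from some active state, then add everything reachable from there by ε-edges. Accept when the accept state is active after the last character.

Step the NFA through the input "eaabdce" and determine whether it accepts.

S₀ = ε-closure({0}) = {0,2,6}
'e' @ 1: {}  — no active states
rest 'aabdce' ignored (set empty)
final: {}; accept 1 not in set

Answer: REJECT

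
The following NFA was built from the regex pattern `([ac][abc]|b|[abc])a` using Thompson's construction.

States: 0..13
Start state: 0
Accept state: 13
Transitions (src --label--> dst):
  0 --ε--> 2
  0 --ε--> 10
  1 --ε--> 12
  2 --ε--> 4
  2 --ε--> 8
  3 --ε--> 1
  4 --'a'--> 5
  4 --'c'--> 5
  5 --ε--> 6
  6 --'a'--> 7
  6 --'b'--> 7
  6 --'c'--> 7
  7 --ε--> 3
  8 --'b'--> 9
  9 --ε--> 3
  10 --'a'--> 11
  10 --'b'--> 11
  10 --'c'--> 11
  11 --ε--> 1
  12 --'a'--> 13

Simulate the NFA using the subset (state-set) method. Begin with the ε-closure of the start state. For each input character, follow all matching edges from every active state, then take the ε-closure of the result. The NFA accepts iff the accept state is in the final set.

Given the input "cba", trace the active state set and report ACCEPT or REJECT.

Answer: ACCEPT

Derivation:
start: ε-closure({0}) = {0,2,4,8,10}
'c' @ 1: {1,5,6,11,12}
'b' @ 2: {1,3,7,12}
'a' @ 3: {13}  [accepting]
final: {13}; accept 13 in set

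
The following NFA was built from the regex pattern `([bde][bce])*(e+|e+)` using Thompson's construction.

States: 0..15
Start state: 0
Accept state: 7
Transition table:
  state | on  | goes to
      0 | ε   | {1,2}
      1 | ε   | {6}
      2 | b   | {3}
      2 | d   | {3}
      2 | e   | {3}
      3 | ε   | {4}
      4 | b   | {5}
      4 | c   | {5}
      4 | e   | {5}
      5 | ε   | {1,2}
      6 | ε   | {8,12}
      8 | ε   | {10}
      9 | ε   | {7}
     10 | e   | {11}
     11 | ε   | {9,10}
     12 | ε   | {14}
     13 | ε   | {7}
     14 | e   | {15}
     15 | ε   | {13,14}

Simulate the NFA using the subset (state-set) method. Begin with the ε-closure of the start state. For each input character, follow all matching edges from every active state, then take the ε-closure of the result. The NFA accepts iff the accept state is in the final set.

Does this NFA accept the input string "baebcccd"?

Answer: REJECT

Trace:
initial (ε-close {0}): {0,1,2,6,8,10,12,14}
'b' @ 1: {3,4}
'a' @ 2: {}  — dead — no transitions
rest 'ebcccd' ignored (set empty)
after full input: {}  (accept=7 not in)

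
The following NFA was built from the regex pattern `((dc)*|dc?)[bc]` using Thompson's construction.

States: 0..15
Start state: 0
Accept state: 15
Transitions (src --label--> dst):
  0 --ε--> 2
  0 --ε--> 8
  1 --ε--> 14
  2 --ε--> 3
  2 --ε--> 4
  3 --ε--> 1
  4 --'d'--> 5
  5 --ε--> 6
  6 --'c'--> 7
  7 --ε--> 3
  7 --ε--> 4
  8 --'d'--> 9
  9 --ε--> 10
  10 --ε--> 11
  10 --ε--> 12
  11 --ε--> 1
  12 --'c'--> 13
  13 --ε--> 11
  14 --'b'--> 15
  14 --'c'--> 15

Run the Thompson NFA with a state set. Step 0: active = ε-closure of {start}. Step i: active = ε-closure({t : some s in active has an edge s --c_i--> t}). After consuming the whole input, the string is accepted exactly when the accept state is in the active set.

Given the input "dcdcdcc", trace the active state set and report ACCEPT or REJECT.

Answer: ACCEPT

Derivation:
S₀ = ε-closure({0}) = {0,1,2,3,4,8,14}
'd' @ 1: {1,5,6,9,10,11,12,14}
'c' @ 2: {1,3,4,7,11,13,14,15}  [accepting]
'd' @ 3: {5,6}
'c' @ 4: {1,3,4,7,14}
'd' @ 5: {5,6}
'c' @ 6: {1,3,4,7,14}
'c' @ 7: {15}  [accepting]
after full input: {15}  (accept=15 in)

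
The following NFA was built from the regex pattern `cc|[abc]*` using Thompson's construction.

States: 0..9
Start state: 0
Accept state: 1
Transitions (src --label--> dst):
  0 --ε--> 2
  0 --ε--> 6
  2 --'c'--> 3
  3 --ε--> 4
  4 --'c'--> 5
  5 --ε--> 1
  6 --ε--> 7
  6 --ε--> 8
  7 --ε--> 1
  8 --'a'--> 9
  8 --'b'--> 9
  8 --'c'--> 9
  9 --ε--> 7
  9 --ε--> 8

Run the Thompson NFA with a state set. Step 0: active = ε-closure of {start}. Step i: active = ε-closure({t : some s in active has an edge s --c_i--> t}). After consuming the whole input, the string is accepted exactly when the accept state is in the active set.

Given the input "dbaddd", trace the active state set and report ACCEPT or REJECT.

Answer: REJECT

Derivation:
start: ε-closure({0}) = {0,1,2,6,7,8}
'd' @ 1: {}  — no active states
rest 'baddd' ignored (set empty)
final: {}; accept 1 not in set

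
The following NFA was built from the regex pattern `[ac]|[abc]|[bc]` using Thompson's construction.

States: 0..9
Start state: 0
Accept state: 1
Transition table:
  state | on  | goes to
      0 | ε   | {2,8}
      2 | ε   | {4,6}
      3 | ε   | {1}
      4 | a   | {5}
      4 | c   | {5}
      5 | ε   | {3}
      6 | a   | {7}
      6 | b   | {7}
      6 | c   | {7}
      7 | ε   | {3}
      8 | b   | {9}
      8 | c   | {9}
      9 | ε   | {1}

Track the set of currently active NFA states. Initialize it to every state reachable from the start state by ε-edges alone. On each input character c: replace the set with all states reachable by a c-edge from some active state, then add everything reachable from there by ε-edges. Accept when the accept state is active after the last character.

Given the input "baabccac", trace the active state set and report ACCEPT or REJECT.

start: ε-closure({0}) = {0,2,4,6,8}
'b' @ 1: {1,3,7,9}  [accepting]
'a' @ 2: {}  — state set empty
rest 'abccac' ignored (set empty)
end set {} — state 1 not in

Answer: REJECT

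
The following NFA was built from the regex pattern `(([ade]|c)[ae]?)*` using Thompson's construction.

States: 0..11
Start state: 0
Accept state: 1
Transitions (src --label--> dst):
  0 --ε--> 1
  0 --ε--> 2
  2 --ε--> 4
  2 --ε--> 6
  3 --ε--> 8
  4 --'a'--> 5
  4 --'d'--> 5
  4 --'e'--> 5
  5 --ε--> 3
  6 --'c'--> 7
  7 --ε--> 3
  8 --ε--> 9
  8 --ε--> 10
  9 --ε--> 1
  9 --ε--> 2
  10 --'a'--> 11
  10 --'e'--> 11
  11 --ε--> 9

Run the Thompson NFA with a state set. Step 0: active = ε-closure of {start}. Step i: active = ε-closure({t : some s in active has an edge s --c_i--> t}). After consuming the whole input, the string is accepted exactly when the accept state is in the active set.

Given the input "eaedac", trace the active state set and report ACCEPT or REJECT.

Answer: ACCEPT

Derivation:
initial (ε-close {0}): {0,1,2,4,6}
'e' @ 1: {1,2,3,4,5,6,8,9,10}  (accept∈set)
'a' @ 2: {1,2,3,4,5,6,8,9,10,11}  (accept∈set)
'e' @ 3: {1,2,3,4,5,6,8,9,10,11}  (accept∈set)
'd' @ 4: {1,2,3,4,5,6,8,9,10}  (accept∈set)
'a' @ 5: {1,2,3,4,5,6,8,9,10,11}  (accept∈set)
'c' @ 6: {1,2,3,4,6,7,8,9,10}  (accept∈set)
after full input: {1,2,3,4,6,7,8,9,10}  (accept=1 in)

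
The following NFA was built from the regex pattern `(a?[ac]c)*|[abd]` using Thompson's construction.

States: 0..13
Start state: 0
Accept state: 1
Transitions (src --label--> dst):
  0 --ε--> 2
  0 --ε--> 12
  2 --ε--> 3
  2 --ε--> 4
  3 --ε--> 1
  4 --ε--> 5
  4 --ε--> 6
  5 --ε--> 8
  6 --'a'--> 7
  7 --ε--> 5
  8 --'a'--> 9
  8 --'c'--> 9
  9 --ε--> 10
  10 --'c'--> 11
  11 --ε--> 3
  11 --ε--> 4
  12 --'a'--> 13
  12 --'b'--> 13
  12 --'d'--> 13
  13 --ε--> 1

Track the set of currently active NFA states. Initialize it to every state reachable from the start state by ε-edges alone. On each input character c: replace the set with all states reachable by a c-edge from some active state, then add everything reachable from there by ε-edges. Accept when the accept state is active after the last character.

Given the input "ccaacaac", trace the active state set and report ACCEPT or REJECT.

start: ε-closure({0}) = {0,1,2,3,4,5,6,8,12}
'c' @ 1: {9,10}
'c' @ 2: {1,3,4,5,6,8,11}  (accept∈set)
'a' @ 3: {5,7,8,9,10}
'a' @ 4: {9,10}
'c' @ 5: {1,3,4,5,6,8,11}  (accept∈set)
'a' @ 6: {5,7,8,9,10}
'a' @ 7: {9,10}
'c' @ 8: {1,3,4,5,6,8,11}  (accept∈set)
final: {1,3,4,5,6,8,11}; accept 1 in set

Answer: ACCEPT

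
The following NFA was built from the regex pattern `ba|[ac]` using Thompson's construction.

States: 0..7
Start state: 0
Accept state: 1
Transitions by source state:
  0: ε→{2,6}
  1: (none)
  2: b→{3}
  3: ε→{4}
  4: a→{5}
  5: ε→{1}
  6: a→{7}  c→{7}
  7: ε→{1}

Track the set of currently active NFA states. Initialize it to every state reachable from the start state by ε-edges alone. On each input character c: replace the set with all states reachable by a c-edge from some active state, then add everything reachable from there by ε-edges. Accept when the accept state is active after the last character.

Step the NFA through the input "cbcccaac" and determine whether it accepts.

S₀ = ε-closure({0}) = {0,2,6}
'c' @ 1: {1,7}  ✓accept
'b' @ 2: {}  — dead — no transitions
rest 'cccaac' ignored (set empty)
final: {}; accept 1 not in set

Answer: REJECT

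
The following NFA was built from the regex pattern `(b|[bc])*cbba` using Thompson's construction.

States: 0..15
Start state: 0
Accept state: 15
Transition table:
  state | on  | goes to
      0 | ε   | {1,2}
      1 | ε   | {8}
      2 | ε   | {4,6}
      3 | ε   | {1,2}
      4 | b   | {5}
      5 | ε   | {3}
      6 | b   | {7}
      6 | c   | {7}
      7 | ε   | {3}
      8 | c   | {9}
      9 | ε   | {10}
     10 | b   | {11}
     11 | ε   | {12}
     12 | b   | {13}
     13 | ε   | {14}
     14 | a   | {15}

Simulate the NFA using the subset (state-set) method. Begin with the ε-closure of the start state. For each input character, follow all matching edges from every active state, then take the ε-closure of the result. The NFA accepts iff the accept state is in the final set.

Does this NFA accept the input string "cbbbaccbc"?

Answer: REJECT

Derivation:
S₀ = ε-closure({0}) = {0,1,2,4,6,8}
'c' @ 1: {1,2,3,4,6,7,8,9,10}
'b' @ 2: {1,2,3,4,5,6,7,8,11,12}
'b' @ 3: {1,2,3,4,5,6,7,8,13,14}
'b' @ 4: {1,2,3,4,5,6,7,8}
'a' @ 5: {}  — state set empty
rest 'ccbc' ignored (set empty)
end set {} — state 15 not in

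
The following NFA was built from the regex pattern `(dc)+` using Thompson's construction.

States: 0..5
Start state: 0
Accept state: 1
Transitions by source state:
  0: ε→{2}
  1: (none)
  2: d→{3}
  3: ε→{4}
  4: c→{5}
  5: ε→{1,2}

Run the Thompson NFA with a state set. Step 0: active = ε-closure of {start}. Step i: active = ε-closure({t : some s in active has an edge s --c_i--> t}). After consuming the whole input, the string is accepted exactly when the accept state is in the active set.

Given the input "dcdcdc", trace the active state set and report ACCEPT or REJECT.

initial (ε-close {0}): {0,2}
'd' @ 1: {3,4}
'c' @ 2: {1,2,5}  [accepting]
'd' @ 3: {3,4}
'c' @ 4: {1,2,5}  [accepting]
'd' @ 5: {3,4}
'c' @ 6: {1,2,5}  [accepting]
final: {1,2,5}; accept 1 in set

Answer: ACCEPT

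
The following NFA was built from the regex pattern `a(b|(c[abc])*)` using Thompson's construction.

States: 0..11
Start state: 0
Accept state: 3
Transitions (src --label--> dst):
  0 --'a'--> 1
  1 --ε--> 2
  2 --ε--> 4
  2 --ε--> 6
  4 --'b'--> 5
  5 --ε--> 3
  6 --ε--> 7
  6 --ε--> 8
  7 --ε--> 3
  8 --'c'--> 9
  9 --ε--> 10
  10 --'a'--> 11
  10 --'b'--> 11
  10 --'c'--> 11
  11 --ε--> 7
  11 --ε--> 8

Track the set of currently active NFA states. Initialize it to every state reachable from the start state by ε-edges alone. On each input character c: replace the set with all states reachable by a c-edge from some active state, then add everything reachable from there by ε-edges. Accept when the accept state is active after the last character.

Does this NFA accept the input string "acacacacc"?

Answer: ACCEPT

Trace:
start: ε-closure({0}) = {0}
'a' @ 1: {1,2,3,4,6,7,8}  [accepting]
'c' @ 2: {9,10}
'a' @ 3: {3,7,8,11}  [accepting]
'c' @ 4: {9,10}
'a' @ 5: {3,7,8,11}  [accepting]
'c' @ 6: {9,10}
'a' @ 7: {3,7,8,11}  [accepting]
'c' @ 8: {9,10}
'c' @ 9: {3,7,8,11}  [accepting]
end set {3,7,8,11} — state 3 in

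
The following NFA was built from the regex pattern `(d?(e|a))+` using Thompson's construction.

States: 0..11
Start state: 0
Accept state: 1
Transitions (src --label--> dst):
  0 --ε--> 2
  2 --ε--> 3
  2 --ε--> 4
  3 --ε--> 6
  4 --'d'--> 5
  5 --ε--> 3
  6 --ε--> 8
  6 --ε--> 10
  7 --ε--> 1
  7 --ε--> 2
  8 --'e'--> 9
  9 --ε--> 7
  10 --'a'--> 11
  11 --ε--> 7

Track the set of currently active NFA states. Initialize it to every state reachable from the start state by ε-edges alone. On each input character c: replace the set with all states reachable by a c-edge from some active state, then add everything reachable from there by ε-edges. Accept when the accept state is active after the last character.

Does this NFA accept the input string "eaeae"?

Answer: ACCEPT

Trace:
initial (ε-close {0}): {0,2,3,4,6,8,10}
'e' @ 1: {1,2,3,4,6,7,8,9,10}  [accepting]
'a' @ 2: {1,2,3,4,6,7,8,10,11}  [accepting]
'e' @ 3: {1,2,3,4,6,7,8,9,10}  [accepting]
'a' @ 4: {1,2,3,4,6,7,8,10,11}  [accepting]
'e' @ 5: {1,2,3,4,6,7,8,9,10}  [accepting]
after full input: {1,2,3,4,6,7,8,9,10}  (accept=1 in)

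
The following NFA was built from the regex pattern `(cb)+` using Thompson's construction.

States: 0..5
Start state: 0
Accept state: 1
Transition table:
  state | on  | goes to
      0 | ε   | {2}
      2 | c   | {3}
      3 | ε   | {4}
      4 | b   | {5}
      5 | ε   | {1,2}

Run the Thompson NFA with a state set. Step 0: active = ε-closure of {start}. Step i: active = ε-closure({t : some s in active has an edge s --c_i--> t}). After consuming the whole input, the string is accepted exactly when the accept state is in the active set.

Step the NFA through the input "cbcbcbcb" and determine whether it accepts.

Answer: ACCEPT

Steps:
start: ε-closure({0}) = {0,2}
'c' @ 1: {3,4}
'b' @ 2: {1,2,5}  [accepting]
'c' @ 3: {3,4}
'b' @ 4: {1,2,5}  [accepting]
'c' @ 5: {3,4}
'b' @ 6: {1,2,5}  [accepting]
'c' @ 7: {3,4}
'b' @ 8: {1,2,5}  [accepting]
after full input: {1,2,5}  (accept=1 in)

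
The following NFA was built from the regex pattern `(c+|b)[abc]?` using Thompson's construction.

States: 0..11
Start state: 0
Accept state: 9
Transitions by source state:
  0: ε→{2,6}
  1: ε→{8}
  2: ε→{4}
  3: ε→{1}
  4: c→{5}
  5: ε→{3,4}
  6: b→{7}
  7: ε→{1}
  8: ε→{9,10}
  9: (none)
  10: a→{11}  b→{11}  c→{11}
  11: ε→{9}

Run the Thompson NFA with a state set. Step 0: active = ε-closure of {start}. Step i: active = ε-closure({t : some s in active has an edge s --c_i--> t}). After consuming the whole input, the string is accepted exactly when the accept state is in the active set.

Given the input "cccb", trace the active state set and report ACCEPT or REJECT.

Answer: ACCEPT

Derivation:
S₀ = ε-closure({0}) = {0,2,4,6}
'c' @ 1: {1,3,4,5,8,9,10}  ✓accept
'c' @ 2: {1,3,4,5,8,9,10,11}  ✓accept
'c' @ 3: {1,3,4,5,8,9,10,11}  ✓accept
'b' @ 4: {9,11}  ✓accept
end set {9,11} — state 9 in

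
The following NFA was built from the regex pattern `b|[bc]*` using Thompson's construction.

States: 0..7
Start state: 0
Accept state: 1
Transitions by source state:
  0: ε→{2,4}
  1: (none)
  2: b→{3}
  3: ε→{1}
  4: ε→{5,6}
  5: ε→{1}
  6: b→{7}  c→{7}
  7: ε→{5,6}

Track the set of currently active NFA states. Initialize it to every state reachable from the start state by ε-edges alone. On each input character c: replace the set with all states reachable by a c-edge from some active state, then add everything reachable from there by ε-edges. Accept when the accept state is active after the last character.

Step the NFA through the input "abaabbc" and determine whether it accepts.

start: ε-closure({0}) = {0,1,2,4,5,6}
'a' @ 1: {}  — state set empty
rest 'baabbc' ignored (set empty)
end set {} — state 1 not in

Answer: REJECT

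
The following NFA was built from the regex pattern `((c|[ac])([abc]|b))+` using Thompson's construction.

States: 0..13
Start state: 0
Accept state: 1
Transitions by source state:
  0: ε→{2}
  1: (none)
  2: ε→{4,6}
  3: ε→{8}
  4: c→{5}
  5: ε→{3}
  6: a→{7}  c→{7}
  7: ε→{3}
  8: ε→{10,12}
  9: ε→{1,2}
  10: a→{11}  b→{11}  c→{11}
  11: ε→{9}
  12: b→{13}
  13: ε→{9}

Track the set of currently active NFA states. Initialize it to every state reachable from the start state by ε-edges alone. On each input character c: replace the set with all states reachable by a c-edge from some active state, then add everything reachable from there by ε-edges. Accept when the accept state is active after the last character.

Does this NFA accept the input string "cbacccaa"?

Answer: ACCEPT

Trace:
start: ε-closure({0}) = {0,2,4,6}
'c' @ 1: {3,5,7,8,10,12}
'b' @ 2: {1,2,4,6,9,11,13}  ✓accept
'a' @ 3: {3,7,8,10,12}
'c' @ 4: {1,2,4,6,9,11}  ✓accept
'c' @ 5: {3,5,7,8,10,12}
'c' @ 6: {1,2,4,6,9,11}  ✓accept
'a' @ 7: {3,7,8,10,12}
'a' @ 8: {1,2,4,6,9,11}  ✓accept
end set {1,2,4,6,9,11} — state 1 in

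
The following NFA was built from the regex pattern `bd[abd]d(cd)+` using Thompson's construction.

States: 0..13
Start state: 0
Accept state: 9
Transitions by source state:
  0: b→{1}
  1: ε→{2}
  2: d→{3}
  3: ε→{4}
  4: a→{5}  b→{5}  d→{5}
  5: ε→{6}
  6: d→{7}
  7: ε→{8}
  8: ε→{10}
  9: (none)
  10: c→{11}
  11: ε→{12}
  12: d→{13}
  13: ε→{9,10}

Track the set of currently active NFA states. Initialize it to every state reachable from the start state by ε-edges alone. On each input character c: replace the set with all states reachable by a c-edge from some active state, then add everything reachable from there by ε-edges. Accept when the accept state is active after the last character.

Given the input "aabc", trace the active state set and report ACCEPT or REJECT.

initial (ε-close {0}): {0}
'a' @ 1: {}  — no active states
rest 'abc' ignored (set empty)
after full input: {}  (accept=9 not in)

Answer: REJECT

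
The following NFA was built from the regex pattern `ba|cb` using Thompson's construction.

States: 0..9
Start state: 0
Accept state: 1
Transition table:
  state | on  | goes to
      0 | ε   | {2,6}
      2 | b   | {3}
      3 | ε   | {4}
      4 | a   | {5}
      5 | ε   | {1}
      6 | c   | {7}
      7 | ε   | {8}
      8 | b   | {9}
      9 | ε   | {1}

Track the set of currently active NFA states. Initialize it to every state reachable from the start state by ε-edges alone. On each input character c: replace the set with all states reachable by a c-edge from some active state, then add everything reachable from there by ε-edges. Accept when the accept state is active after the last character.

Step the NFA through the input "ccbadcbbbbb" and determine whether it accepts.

Answer: REJECT

Steps:
start: ε-closure({0}) = {0,2,6}
'c' @ 1: {7,8}
'c' @ 2: {}  — no active states
rest 'badcbbbbb' ignored (set empty)
end set {} — state 1 not in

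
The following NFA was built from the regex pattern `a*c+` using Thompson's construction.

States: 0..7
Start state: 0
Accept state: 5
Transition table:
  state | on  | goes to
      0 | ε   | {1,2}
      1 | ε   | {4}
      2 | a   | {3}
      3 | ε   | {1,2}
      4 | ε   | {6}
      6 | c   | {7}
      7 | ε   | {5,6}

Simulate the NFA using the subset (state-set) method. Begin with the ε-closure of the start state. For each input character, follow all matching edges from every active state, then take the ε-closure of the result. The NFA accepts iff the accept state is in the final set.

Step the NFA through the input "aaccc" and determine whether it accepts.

start: ε-closure({0}) = {0,1,2,4,6}
'a' @ 1: {1,2,3,4,6}
'a' @ 2: {1,2,3,4,6}
'c' @ 3: {5,6,7}  ✓accept
'c' @ 4: {5,6,7}  ✓accept
'c' @ 5: {5,6,7}  ✓accept
after full input: {5,6,7}  (accept=5 in)

Answer: ACCEPT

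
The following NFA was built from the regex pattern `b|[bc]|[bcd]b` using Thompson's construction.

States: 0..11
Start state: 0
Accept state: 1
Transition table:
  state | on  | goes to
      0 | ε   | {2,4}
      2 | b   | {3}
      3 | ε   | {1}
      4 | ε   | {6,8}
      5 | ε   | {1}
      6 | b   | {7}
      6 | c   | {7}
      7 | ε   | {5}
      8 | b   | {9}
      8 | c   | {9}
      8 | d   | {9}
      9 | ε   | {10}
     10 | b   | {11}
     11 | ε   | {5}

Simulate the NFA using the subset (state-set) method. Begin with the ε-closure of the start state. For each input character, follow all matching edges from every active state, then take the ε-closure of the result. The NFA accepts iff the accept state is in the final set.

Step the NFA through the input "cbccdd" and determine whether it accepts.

initial (ε-close {0}): {0,2,4,6,8}
'c' @ 1: {1,5,7,9,10}  ✓accept
'b' @ 2: {1,5,11}  ✓accept
'c' @ 3: {}  — dead — no transitions
rest 'cdd' ignored (set empty)
final: {}; accept 1 not in set

Answer: REJECT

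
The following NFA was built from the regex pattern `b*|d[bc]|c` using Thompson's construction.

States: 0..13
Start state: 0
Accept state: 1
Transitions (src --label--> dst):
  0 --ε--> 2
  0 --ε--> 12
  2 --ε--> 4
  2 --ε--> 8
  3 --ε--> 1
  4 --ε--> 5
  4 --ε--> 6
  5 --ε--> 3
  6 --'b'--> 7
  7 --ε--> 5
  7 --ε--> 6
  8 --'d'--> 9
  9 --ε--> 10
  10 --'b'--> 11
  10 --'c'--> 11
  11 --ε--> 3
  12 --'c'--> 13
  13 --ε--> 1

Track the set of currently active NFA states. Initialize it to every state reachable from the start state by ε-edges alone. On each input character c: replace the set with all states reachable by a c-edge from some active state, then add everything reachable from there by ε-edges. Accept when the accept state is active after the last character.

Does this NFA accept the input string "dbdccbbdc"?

initial (ε-close {0}): {0,1,2,3,4,5,6,8,12}
'd' @ 1: {9,10}
'b' @ 2: {1,3,11}  (accept∈set)
'd' @ 3: {}  — dead — no transitions
rest 'ccbbdc' ignored (set empty)
after full input: {}  (accept=1 not in)

Answer: REJECT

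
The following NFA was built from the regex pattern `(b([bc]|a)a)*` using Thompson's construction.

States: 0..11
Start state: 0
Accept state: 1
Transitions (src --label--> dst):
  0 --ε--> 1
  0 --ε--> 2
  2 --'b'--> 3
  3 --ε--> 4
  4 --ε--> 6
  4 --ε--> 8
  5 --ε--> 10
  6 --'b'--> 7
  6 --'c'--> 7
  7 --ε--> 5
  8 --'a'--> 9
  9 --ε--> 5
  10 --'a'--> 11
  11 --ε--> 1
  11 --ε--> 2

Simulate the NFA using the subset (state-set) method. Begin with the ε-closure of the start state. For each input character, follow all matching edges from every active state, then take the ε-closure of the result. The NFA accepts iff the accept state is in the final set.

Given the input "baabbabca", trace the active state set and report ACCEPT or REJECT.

S₀ = ε-closure({0}) = {0,1,2}
'b' @ 1: {3,4,6,8}
'a' @ 2: {5,9,10}
'a' @ 3: {1,2,11}  ✓accept
'b' @ 4: {3,4,6,8}
'b' @ 5: {5,7,10}
'a' @ 6: {1,2,11}  ✓accept
'b' @ 7: {3,4,6,8}
'c' @ 8: {5,7,10}
'a' @ 9: {1,2,11}  ✓accept
final: {1,2,11}; accept 1 in set

Answer: ACCEPT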